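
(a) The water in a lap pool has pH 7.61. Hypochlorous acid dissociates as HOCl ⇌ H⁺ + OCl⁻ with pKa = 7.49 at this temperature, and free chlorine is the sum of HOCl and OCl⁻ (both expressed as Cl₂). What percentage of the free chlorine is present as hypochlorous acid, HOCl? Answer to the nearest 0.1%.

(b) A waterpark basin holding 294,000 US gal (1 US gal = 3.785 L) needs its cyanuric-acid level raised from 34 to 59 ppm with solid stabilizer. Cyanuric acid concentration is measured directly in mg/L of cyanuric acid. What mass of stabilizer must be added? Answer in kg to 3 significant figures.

(a) [OCl⁻]/[HOCl] = 10^(pH − pKa) = 10^(7.61 − 7.49) = 10^0.12 = 1.318.
(a) Fraction as HOCl = 1 / (1 + 1.318) = 0.4314.

(b) Volume: 294,000 US gal × 3.785 L/gal = 1,112,790 L.
(b) CYA to add: (59 − 34) = 25 mg/L × 1,112,790 L = 27,820 g cyanuric acid.

(a) 43.1%; (b) 27.8 kg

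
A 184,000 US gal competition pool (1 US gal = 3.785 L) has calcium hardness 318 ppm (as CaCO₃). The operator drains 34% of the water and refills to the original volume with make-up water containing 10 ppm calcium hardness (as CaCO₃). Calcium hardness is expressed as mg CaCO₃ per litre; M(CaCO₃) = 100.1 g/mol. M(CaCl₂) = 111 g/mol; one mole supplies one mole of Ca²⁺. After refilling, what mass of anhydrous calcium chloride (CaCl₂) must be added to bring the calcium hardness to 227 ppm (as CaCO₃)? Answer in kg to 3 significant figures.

Volume: 184,000 US gal × 3.785 L/gal = 696,440 L.
After draining 34% and refilling: 318 × 0.66 + 10 × 0.34 = 213.28 ppm.
Deficit to target: 227 − 213.28 = 13.72 mg/L.
As CaCO₃: 13.72 mg/L × 696,440 L = 9555 g; ÷ 100.1 = 95.46 mol Ca²⁺.
Mass: 95.46 × 111 = 10,600 g.

10.6 kg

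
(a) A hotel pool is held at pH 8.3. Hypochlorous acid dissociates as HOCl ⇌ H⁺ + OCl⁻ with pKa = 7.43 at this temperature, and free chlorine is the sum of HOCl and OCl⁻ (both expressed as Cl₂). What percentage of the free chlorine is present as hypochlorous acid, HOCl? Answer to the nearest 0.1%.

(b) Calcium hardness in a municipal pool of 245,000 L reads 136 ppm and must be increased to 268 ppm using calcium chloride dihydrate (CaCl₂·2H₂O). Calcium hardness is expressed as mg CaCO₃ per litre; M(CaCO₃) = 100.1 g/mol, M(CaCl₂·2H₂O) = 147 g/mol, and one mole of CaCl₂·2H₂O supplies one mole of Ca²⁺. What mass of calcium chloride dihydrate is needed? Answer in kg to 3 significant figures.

(a) 11.9%; (b) 47.5 kg

(a) [OCl⁻]/[HOCl] = 10^(pH − pKa) = 10^(8.3 − 7.43) = 10^0.87 = 7.413.
(a) Fraction as HOCl = 1 / (1 + 7.413) = 0.1189.

(b) Hardness to add: (268 − 136) = 132 mg/L as CaCO₃ × 245,000 L = 32,340 g as CaCO₃.
(b) Moles of Ca²⁺ (1 mol Ca²⁺ ≡ 1 mol CaCO₃): 32,340 / 100.1 g/mol = 323.1 mol.
(b) Mass of CaCl₂·2H₂O: 323.1 × 147 = 47,490 g.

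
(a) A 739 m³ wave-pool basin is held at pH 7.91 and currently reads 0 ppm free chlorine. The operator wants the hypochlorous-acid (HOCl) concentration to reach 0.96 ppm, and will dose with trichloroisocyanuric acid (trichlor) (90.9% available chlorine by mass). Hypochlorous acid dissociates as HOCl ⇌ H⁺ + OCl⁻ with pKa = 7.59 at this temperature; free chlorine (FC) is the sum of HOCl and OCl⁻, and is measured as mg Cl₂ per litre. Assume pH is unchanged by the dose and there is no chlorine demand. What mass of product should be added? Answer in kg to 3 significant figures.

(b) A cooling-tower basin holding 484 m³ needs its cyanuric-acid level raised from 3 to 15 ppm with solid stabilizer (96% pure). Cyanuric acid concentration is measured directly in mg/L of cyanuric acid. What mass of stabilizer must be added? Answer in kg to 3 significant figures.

(a) 2.41 kg; (b) 6.05 kg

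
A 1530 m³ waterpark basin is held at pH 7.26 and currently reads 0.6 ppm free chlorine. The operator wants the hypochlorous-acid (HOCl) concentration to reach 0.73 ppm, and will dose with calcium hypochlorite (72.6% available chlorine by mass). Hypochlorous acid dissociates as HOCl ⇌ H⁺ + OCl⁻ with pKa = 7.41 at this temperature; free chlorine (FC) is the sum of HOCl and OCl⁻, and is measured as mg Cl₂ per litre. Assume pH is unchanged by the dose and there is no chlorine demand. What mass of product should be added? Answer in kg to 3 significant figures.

1.36 kg

Volume: 1530 m³ = 1,530,000 L.
[OCl⁻]/[HOCl] = 10^(pH − pKa) = 10^(7.26 − 7.41) = 0.7079; fraction as HOCl = 1/(1 + 0.7079) = 0.5855.
Free chlorine required for 0.73 ppm HOCl: 0.73 / 0.5855 = 1.247 ppm.
FC to add: 1.247 − 0.6 = 0.6468 mg/L as Cl₂.
Cl₂ equivalent: 0.6468 mg/L × 1,530,000 L = 989.6 g.
Product at 72.6% available Cl: 989.6 / 0.726 = 1363 g.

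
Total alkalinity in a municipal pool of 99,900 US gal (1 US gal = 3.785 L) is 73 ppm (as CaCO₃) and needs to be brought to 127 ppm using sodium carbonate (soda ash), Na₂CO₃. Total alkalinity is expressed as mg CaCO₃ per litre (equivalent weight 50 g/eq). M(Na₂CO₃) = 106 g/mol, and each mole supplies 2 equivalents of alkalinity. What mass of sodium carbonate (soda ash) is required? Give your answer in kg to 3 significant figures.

21.6 kg

Volume: 99,900 US gal × 3.785 L/gal = 378,122 L.
Alkalinity to add: (127 − 73) = 54 mg/L as CaCO₃ × 378,122 L = 20,420 g as CaCO₃.
Equivalents: 20,420 g ÷ 50 g/eq = 408.4 eq.
Each mole of Na₂CO₃ supplies 2 eq, so 408.4 / 2 = 204.2 mol.
Mass: 204.2 mol × 106 g/mol = 21,640 g.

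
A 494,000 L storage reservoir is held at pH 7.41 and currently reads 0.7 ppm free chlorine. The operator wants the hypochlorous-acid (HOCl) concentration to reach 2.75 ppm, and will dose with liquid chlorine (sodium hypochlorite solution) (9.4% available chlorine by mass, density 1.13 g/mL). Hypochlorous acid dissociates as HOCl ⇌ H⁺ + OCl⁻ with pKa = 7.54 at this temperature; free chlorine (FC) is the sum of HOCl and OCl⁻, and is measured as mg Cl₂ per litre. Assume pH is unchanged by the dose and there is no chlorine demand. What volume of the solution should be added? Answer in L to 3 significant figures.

19.0 L

[OCl⁻]/[HOCl] = 10^(pH − pKa) = 10^(7.41 − 7.54) = 0.7413; fraction as HOCl = 1/(1 + 0.7413) = 0.5743.
Free chlorine required for 2.75 ppm HOCl: 2.75 / 0.5743 = 4.789 ppm.
FC to add: 4.789 − 0.7 = 4.089 mg/L as Cl₂.
Cl₂ equivalent: 4.089 mg/L × 494,000 L = 2020 g.
Product at 9.4% available Cl: 2020 / 0.094 = 21,490 g.
Volume: 21,490 g ÷ 1.13 g/mL = 19,010 mL.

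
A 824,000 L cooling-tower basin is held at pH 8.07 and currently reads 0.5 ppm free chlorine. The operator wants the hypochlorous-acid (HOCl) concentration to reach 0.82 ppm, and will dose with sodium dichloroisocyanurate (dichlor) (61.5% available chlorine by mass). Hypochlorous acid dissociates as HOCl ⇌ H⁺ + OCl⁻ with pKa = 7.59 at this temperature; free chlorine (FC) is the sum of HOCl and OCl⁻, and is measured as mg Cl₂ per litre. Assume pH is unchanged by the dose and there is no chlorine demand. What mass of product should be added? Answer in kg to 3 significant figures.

[OCl⁻]/[HOCl] = 10^(pH − pKa) = 10^(8.07 − 7.59) = 3.02; fraction as HOCl = 1/(1 + 3.02) = 0.2488.
Free chlorine required for 0.82 ppm HOCl: 0.82 / 0.2488 = 3.296 ppm.
FC to add: 3.296 − 0.5 = 2.796 mg/L as Cl₂.
Cl₂ equivalent: 2.796 mg/L × 824,000 L = 2304 g.
Product at 61.5% available Cl: 2304 / 0.615 = 3747 g.

3.75 kg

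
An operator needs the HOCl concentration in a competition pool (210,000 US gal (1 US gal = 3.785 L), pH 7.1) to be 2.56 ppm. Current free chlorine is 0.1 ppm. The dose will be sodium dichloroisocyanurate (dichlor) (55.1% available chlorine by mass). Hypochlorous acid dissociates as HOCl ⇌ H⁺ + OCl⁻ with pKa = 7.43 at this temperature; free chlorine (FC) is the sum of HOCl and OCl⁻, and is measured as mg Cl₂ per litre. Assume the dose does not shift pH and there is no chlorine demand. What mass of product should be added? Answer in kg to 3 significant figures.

5.28 kg

Volume: 210,000 US gal × 3.785 L/gal = 794,850 L.
[OCl⁻]/[HOCl] = 10^(pH − pKa) = 10^(7.1 − 7.43) = 0.4677; fraction as HOCl = 1/(1 + 0.4677) = 0.6813.
Free chlorine required for 2.56 ppm HOCl: 2.56 / 0.6813 = 3.757 ppm.
FC to add: 3.757 − 0.1 = 3.657 mg/L as Cl₂.
Cl₂ equivalent: 3.657 mg/L × 794,850 L = 2907 g.
Product at 55.1% available Cl: 2907 / 0.551 = 5276 g.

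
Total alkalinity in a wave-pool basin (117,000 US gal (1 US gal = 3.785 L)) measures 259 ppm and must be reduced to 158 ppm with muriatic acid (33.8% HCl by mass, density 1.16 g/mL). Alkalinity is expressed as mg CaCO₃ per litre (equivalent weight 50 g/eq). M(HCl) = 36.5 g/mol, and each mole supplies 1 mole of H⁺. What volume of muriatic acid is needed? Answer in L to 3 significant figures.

83.3 L

Volume: 117,000 US gal × 3.785 L/gal = 442,845 L.
Alkalinity to neutralize: (259 − 158) = 101 mg/L as CaCO₃ × 442,845 L = 44,730 g as CaCO₃.
Equivalents of H⁺ required: 44,730 ÷ 50 g/eq = 894.5 eq = 894.5 mol HCl.
Mass of HCl: 894.5 × 36.5 = 32,650 g.
Mass of 33.8% solution: 32,650 / 0.338 = 96,600 g.
Volume: 96,600 g ÷ 1.16 g/mL = 83,280 mL.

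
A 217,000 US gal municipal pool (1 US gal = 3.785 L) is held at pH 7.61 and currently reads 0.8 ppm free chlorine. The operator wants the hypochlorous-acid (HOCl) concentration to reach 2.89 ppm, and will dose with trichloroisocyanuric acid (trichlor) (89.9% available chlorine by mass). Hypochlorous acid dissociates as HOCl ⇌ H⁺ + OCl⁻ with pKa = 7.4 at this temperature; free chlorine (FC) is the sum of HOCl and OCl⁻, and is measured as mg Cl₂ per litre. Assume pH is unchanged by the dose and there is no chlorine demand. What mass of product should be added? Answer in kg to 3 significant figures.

6.19 kg

Volume: 217,000 US gal × 3.785 L/gal = 821,345 L.
[OCl⁻]/[HOCl] = 10^(pH − pKa) = 10^(7.61 − 7.4) = 1.622; fraction as HOCl = 1/(1 + 1.622) = 0.3814.
Free chlorine required for 2.89 ppm HOCl: 2.89 / 0.3814 = 7.577 ppm.
FC to add: 7.577 − 0.8 = 6.777 mg/L as Cl₂.
Cl₂ equivalent: 6.777 mg/L × 821,345 L = 5566 g.
Product at 89.9% available Cl: 5566 / 0.899 = 6192 g.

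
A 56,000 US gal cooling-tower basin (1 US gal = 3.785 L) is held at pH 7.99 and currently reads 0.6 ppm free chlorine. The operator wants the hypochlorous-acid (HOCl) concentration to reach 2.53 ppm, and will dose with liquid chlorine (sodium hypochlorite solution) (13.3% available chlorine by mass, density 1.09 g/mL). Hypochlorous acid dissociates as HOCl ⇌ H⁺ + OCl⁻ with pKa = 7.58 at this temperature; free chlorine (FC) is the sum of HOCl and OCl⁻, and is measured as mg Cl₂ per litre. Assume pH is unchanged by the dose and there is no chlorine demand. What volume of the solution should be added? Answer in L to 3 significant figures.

Volume: 56,000 US gal × 3.785 L/gal = 211,960 L.
[OCl⁻]/[HOCl] = 10^(pH − pKa) = 10^(7.99 − 7.58) = 2.57; fraction as HOCl = 1/(1 + 2.57) = 0.2801.
Free chlorine required for 2.53 ppm HOCl: 2.53 / 0.2801 = 9.033 ppm.
FC to add: 9.033 − 0.6 = 8.433 mg/L as Cl₂.
Cl₂ equivalent: 8.433 mg/L × 211,960 L = 1787 g.
Product at 13.3% available Cl: 1787 / 0.133 = 13,440 g.
Volume: 13,440 g ÷ 1.09 g/mL = 12,330 mL.

12.3 L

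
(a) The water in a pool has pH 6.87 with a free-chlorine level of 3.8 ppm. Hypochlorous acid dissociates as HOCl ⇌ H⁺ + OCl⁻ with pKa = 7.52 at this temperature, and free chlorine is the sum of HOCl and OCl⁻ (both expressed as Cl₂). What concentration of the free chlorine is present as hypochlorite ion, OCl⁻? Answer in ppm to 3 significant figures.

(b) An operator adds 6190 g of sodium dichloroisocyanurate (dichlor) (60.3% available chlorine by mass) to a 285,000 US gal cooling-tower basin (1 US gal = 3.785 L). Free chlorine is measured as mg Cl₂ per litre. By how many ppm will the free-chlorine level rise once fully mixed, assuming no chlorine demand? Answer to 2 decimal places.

(a) [OCl⁻]/[HOCl] = 10^(pH − pKa) = 10^(6.87 − 7.52) = 10^-0.65 = 0.2239.
(a) Fraction as HOCl = 1 / (1 + 0.2239) = 0.8171.
(a) OCl⁻ = (1 − 0.8171) × 3.8 ppm = 0.6951 ppm.

(b) Volume: 285,000 US gal × 3.785 L/gal = 1,078,725 L.
(b) Available chlorine delivered: 6190 g × 0.603 = 3733 g as Cl₂.
(b) Concentration rise: 3733 g / 1,078,725 L = 3.46 mg/L = 3.46 ppm.

(a) 0.695 ppm; (b) 3.46 ppm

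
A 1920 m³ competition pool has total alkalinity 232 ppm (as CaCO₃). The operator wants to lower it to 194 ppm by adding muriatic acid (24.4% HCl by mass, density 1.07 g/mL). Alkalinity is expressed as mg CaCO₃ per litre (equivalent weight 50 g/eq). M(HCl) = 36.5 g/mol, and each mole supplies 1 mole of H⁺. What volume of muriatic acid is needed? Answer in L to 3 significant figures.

204 L

Volume: 1920 m³ = 1,920,000 L.
Alkalinity to neutralize: (232 − 194) = 38 mg/L as CaCO₃ × 1,920,000 L = 72,960 g as CaCO₃.
Equivalents of H⁺ required: 72,960 ÷ 50 g/eq = 1459 eq = 1459 mol HCl.
Mass of HCl: 1459 × 36.5 = 53,260 g.
Mass of 24.4% solution: 53,260 / 0.244 = 218,300 g.
Volume: 218,300 g ÷ 1.07 g/mL = 204,000 mL.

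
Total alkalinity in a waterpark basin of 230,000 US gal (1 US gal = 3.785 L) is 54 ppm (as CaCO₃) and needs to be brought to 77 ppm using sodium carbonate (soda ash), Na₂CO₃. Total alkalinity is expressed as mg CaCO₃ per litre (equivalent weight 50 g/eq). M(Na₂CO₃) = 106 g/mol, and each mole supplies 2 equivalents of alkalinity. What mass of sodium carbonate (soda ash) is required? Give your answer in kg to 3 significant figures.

21.2 kg

Volume: 230,000 US gal × 3.785 L/gal = 870,550 L.
Alkalinity to add: (77 − 54) = 23 mg/L as CaCO₃ × 870,550 L = 20,020 g as CaCO₃.
Equivalents: 20,020 g ÷ 50 g/eq = 400.5 eq.
Each mole of Na₂CO₃ supplies 2 eq, so 400.5 / 2 = 200.2 mol.
Mass: 200.2 mol × 106 g/mol = 21,220 g.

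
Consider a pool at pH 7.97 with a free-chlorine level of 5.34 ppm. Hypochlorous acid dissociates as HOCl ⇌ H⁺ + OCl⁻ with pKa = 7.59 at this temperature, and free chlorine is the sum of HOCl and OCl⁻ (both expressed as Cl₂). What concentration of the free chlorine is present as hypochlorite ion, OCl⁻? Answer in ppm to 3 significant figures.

[OCl⁻]/[HOCl] = 10^(pH − pKa) = 10^(7.97 − 7.59) = 10^0.38 = 2.399.
Fraction as HOCl = 1 / (1 + 2.399) = 0.2942.
OCl⁻ = (1 − 0.2942) × 5.34 ppm = 3.769 ppm.

3.77 ppm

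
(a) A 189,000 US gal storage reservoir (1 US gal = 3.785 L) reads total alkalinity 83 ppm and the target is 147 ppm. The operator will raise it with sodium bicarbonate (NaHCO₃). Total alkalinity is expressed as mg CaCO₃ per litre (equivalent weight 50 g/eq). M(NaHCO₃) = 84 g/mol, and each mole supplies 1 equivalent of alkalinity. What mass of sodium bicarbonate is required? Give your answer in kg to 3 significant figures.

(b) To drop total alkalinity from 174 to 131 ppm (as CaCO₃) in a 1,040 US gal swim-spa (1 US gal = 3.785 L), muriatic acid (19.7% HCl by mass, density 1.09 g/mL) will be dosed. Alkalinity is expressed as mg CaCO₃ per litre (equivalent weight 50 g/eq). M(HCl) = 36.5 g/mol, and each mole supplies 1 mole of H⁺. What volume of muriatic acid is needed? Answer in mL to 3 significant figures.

(a) Volume: 189,000 US gal × 3.785 L/gal = 715,365 L.
(a) Alkalinity to add: (147 − 83) = 64 mg/L as CaCO₃ × 715,365 L = 45,780 g as CaCO₃.
(a) Equivalents: 45,780 g ÷ 50 g/eq = 915.7 eq.
(a) NaHCO₃ supplies 1 eq per mole → 915.7 mol.
(a) Mass: 915.7 mol × 84 g/mol = 76,920 g.

(b) Volume: 1,040 US gal × 3.785 L/gal = 3,936 L.
(b) Alkalinity to neutralize: (174 − 131) = 43 mg/L as CaCO₃ × 3,936 L = 169.3 g as CaCO₃.
(b) Equivalents of H⁺ required: 169.3 ÷ 50 g/eq = 3.385 eq = 3.385 mol HCl.
(b) Mass of HCl: 3.385 × 36.5 = 123.6 g.
(b) Mass of 19.7% solution: 123.6 / 0.197 = 627.2 g.
(b) Volume: 627.2 g ÷ 1.09 g/mL = 575.4 mL.

(a) 76.9 kg; (b) 575 mL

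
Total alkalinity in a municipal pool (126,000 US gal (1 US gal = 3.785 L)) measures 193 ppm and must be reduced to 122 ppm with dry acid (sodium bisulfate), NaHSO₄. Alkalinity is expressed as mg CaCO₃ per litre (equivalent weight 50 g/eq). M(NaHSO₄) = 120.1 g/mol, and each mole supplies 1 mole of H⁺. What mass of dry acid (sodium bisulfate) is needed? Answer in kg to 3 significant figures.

Volume: 126,000 US gal × 3.785 L/gal = 476,910 L.
Alkalinity to neutralize: (193 − 122) = 71 mg/L as CaCO₃ × 476,910 L = 33,860 g as CaCO₃.
Equivalents of H⁺ required: 33,860 ÷ 50 g/eq = 677.2 eq = 677.2 mol NaHSO₄.
Mass of NaHSO₄: 677.2 × 120.1 = 81,330 g.

81.3 kg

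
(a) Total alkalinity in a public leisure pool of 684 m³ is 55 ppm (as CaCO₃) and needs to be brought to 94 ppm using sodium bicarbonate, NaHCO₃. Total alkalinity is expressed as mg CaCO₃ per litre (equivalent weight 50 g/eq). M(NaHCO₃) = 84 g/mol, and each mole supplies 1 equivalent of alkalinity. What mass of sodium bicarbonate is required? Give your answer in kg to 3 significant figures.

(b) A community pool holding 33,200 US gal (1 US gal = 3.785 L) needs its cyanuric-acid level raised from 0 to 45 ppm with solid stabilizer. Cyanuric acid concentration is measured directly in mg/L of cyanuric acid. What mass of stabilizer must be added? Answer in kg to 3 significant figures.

(a) Volume: 684 m³ = 684,000 L.
(a) Alkalinity to add: (94 − 55) = 39 mg/L as CaCO₃ × 684,000 L = 26,680 g as CaCO₃.
(a) Equivalents: 26,680 g ÷ 50 g/eq = 533.5 eq.
(a) NaHCO₃ supplies 1 eq per mole → 533.5 mol.
(a) Mass: 533.5 mol × 84 g/mol = 44,820 g.

(b) Volume: 33,200 US gal × 3.785 L/gal = 125,662 L.
(b) CYA to add: (45 − 0) = 45 mg/L × 125,662 L = 5655 g cyanuric acid.

(a) 44.8 kg; (b) 5.65 kg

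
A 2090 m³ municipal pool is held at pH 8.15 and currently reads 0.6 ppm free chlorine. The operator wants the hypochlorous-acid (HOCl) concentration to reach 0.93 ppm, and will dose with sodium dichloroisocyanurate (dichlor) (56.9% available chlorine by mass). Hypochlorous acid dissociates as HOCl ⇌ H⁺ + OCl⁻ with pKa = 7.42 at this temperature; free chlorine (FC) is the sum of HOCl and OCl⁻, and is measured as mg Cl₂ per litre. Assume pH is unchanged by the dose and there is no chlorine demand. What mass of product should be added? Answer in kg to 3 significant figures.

Volume: 2090 m³ = 2,090,000 L.
[OCl⁻]/[HOCl] = 10^(pH − pKa) = 10^(8.15 − 7.42) = 5.37; fraction as HOCl = 1/(1 + 5.37) = 0.157.
Free chlorine required for 0.93 ppm HOCl: 0.93 / 0.157 = 5.924 ppm.
FC to add: 5.924 − 0.6 = 5.324 mg/L as Cl₂.
Cl₂ equivalent: 5.324 mg/L × 2,090,000 L = 11,130 g.
Product at 56.9% available Cl: 11,130 / 0.569 = 19,560 g.

19.6 kg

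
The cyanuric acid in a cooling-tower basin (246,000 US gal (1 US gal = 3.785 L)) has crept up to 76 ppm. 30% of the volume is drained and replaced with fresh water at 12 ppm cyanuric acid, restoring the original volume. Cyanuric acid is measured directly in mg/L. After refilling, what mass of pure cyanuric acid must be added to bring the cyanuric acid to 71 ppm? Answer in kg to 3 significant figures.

13.2 kg

Volume: 246,000 US gal × 3.785 L/gal = 931,110 L.
After draining 30% and refilling: 76 × 0.70 + 12 × 0.30 = 56.8 ppm.
Deficit to target: 71 − 56.8 = 14.2 mg/L.
Mass: 14.2 mg/L × 931,110 L = 13,220 g cyanuric acid.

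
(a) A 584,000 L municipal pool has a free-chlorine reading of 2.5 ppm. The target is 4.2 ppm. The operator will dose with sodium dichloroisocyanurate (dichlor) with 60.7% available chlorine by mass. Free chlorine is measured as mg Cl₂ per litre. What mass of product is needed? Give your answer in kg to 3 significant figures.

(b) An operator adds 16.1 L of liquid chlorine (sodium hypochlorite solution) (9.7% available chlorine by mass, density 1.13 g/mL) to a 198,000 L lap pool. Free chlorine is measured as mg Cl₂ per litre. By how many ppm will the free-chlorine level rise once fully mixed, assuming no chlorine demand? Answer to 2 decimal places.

(a) 1.64 kg; (b) 8.91 ppm

(a) Chlorine deficit: 4.2 − 2.5 = 1.7 ppm = 1.7 mg/L as Cl₂.
(a) Cl₂ equivalent needed: 1.7 mg/L × 584,000 L = 992,800 mg = 992.8 g.
(a) Product at 60.7% available chlorine: 992.8 / 0.607 = 1636 g.

(b) Mass of solution: 16.1 L × 1000 mL/L × 1.13 g/mL = 18,190 g.
(b) Available chlorine delivered: 18,190 g × 0.097 = 1765 g as Cl₂.
(b) Concentration rise: 1765 g / 198,000 L = 8.913 mg/L = 8.91 ppm.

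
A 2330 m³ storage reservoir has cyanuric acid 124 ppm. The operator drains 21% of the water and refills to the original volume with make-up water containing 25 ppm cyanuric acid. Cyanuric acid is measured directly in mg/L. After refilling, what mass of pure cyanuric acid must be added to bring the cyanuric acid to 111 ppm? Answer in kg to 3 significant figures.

18.2 kg

Volume: 2330 m³ = 2,330,000 L.
After draining 21% and refilling: 124 × 0.79 + 25 × 0.21 = 103.21 ppm.
Deficit to target: 111 − 103.21 = 7.79 mg/L.
Mass: 7.79 mg/L × 2,330,000 L = 18,150 g cyanuric acid.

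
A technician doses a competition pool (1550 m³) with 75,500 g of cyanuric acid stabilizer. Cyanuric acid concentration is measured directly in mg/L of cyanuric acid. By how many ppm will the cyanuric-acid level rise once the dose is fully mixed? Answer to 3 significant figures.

Volume: 1550 m³ = 1,550,000 L.
Rise: 75,500 g / 1,550,000 L × 1000 = 48.71 mg/L.

48.7 ppm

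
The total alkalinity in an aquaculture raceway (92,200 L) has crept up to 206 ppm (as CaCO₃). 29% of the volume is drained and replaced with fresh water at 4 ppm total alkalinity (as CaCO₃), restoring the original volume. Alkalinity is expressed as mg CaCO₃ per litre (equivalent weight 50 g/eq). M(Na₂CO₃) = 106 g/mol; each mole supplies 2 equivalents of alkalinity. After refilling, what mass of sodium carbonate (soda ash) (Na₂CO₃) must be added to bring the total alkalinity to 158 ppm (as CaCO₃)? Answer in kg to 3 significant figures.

1.03 kg

After draining 29% and refilling: 206 × 0.71 + 4 × 0.29 = 147.42 ppm.
Deficit to target: 158 − 147.42 = 10.58 mg/L.
As CaCO₃: 10.58 mg/L × 92,200 L = 975.5 g; ÷ 50 g/eq ÷ 2 = 9.755 mol Na₂CO₃.
Mass: 9.755 × 106 = 1034 g.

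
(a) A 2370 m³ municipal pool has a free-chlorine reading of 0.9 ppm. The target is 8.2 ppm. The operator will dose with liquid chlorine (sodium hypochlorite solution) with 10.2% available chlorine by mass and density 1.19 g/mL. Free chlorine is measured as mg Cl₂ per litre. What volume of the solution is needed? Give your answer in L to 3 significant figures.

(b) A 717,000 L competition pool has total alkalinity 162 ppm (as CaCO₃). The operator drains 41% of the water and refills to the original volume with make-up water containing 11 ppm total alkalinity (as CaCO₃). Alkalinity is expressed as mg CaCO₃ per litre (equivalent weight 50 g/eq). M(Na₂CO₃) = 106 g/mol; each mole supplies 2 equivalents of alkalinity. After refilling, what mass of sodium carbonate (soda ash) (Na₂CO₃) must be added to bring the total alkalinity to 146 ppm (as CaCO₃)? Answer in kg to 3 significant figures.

(a) Volume: 2370 m³ = 2,370,000 L.
(a) Chlorine deficit: 8.2 − 0.9 = 7.3 ppm = 7.3 mg/L as Cl₂.
(a) Cl₂ equivalent needed: 7.3 mg/L × 2,370,000 L = 17,300,000 mg = 17,300 g.
(a) Product at 10.2% available chlorine: 17,300 / 0.102 = 169,600 g.
(a) Volume at density 1.19 g/mL: 169,600 g ÷ 1.19 g/mL = 142,500 mL.

(b) After draining 41% and refilling: 162 × 0.59 + 11 × 0.41 = 100.09 ppm.
(b) Deficit to target: 146 − 100.09 = 45.91 mg/L.
(b) As CaCO₃: 45.91 mg/L × 717,000 L = 32,920 g; ÷ 50 g/eq ÷ 2 = 329.2 mol Na₂CO₃.
(b) Mass: 329.2 × 106 = 34,890 g.

(a) 143 L; (b) 34.9 kg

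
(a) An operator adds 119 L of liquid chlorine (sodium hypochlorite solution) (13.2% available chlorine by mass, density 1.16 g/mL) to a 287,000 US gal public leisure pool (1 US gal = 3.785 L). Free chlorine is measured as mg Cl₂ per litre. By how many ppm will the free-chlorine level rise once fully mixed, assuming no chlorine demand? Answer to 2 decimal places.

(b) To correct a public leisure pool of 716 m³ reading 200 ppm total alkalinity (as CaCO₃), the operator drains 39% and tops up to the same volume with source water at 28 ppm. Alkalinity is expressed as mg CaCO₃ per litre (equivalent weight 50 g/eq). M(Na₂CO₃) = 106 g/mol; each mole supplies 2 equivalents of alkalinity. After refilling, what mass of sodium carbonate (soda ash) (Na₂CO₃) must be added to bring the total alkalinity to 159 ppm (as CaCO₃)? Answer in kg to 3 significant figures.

(a) 16.77 ppm; (b) 19.8 kg

(a) Volume: 287,000 US gal × 3.785 L/gal = 1,086,295 L.
(a) Mass of solution: 119 L × 1000 mL/L × 1.16 g/mL = 138,000 g.
(a) Available chlorine delivered: 138,000 g × 0.132 = 18,220 g as Cl₂.
(a) Concentration rise: 18,220 g / 1,086,295 L = 16.77 mg/L = 16.77 ppm.

(b) Volume: 716 m³ = 716,000 L.
(b) After draining 39% and refilling: 200 × 0.61 + 28 × 0.39 = 132.92 ppm.
(b) Deficit to target: 159 − 132.92 = 26.08 mg/L.
(b) As CaCO₃: 26.08 mg/L × 716,000 L = 18,670 g; ÷ 50 g/eq ÷ 2 = 186.7 mol Na₂CO₃.
(b) Mass: 186.7 × 106 = 19,790 g.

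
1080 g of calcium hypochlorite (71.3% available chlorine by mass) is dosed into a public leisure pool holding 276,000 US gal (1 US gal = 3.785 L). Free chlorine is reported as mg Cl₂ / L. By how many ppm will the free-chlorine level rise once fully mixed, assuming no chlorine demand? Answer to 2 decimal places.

Volume: 276,000 US gal × 3.785 L/gal = 1,044,660 L.
Available chlorine delivered: 1080 g × 0.713 = 770 g as Cl₂.
Concentration rise: 770 g / 1,044,660 L = 0.7371 mg/L = 0.74 ppm.

0.74 ppm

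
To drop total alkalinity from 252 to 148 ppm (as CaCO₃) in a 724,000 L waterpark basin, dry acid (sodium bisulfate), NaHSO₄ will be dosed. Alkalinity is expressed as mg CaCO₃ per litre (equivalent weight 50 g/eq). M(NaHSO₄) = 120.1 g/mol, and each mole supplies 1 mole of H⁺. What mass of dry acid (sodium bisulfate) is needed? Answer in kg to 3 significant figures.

Alkalinity to neutralize: (252 − 148) = 104 mg/L as CaCO₃ × 724,000 L = 75,300 g as CaCO₃.
Equivalents of H⁺ required: 75,300 ÷ 50 g/eq = 1506 eq = 1506 mol NaHSO₄.
Mass of NaHSO₄: 1506 × 120.1 = 180,900 g.

181 kg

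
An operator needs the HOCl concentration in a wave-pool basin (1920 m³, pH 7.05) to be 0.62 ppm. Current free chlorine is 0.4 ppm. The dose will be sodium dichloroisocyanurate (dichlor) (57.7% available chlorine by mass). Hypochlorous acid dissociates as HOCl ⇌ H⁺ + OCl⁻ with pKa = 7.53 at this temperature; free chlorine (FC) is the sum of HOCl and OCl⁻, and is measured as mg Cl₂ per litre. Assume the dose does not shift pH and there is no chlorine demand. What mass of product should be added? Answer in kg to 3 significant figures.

1.42 kg

Volume: 1920 m³ = 1,920,000 L.
[OCl⁻]/[HOCl] = 10^(pH − pKa) = 10^(7.05 − 7.53) = 0.3311; fraction as HOCl = 1/(1 + 0.3311) = 0.7512.
Free chlorine required for 0.62 ppm HOCl: 0.62 / 0.7512 = 0.8253 ppm.
FC to add: 0.8253 − 0.4 = 0.4253 mg/L as Cl₂.
Cl₂ equivalent: 0.4253 mg/L × 1,920,000 L = 816.6 g.
Product at 57.7% available Cl: 816.6 / 0.577 = 1415 g.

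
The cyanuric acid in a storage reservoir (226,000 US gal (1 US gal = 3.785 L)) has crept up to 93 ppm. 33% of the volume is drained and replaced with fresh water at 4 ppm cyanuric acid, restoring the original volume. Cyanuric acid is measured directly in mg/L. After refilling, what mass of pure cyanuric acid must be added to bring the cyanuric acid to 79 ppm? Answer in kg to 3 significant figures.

Volume: 226,000 US gal × 3.785 L/gal = 855,410 L.
After draining 33% and refilling: 93 × 0.67 + 4 × 0.33 = 63.63 ppm.
Deficit to target: 79 − 63.63 = 15.37 mg/L.
Mass: 15.37 mg/L × 855,410 L = 13,150 g cyanuric acid.

13.1 kg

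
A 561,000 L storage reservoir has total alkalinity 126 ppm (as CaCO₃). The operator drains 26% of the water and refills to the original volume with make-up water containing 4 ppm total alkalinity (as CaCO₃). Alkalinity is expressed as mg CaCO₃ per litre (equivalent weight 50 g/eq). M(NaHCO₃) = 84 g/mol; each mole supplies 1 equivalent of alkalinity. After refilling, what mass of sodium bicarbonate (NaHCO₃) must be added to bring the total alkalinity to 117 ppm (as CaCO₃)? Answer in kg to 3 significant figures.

After draining 26% and refilling: 126 × 0.74 + 4 × 0.26 = 94.28 ppm.
Deficit to target: 117 − 94.28 = 22.72 mg/L.
As CaCO₃: 22.72 mg/L × 561,000 L = 12,750 g; ÷ 50 g/eq ÷ 1 = 254.9 mol NaHCO₃.
Mass: 254.9 × 84 = 21,410 g.

21.4 kg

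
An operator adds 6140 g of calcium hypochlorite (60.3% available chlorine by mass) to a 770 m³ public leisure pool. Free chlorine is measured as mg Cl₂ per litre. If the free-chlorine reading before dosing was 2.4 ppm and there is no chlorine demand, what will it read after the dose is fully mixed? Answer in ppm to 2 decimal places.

Volume: 770 m³ = 770,000 L.
Available chlorine delivered: 6140 g × 0.603 = 3702 g as Cl₂.
Concentration rise: 3702 g / 770,000 L = 4.808 mg/L = 4.81 ppm.
Final FC: 2.4 + 4.81 = 7.21 ppm.

7.21 ppm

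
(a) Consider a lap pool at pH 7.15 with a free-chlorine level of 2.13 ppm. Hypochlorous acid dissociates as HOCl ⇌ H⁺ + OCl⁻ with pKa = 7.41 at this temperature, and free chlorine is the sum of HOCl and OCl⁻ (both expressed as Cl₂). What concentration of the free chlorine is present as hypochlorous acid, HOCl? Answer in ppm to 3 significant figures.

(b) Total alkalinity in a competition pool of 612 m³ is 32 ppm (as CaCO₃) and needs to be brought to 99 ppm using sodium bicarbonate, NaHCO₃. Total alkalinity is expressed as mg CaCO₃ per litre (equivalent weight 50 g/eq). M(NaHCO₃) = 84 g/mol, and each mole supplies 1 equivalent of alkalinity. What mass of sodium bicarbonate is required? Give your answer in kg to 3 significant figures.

(a) 1.37 ppm; (b) 68.9 kg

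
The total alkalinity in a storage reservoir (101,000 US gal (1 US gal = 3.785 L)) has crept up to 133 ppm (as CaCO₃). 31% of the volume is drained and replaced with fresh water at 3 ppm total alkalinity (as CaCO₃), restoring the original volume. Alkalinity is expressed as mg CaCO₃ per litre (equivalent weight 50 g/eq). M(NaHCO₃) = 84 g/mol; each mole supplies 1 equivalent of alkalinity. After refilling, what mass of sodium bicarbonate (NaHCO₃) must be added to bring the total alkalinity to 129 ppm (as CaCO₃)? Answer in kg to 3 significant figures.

23.3 kg

Volume: 101,000 US gal × 3.785 L/gal = 382,285 L.
After draining 31% and refilling: 133 × 0.69 + 3 × 0.31 = 92.7 ppm.
Deficit to target: 129 − 92.7 = 36.3 mg/L.
As CaCO₃: 36.3 mg/L × 382,285 L = 13,880 g; ÷ 50 g/eq ÷ 1 = 277.5 mol NaHCO₃.
Mass: 277.5 × 84 = 23,310 g.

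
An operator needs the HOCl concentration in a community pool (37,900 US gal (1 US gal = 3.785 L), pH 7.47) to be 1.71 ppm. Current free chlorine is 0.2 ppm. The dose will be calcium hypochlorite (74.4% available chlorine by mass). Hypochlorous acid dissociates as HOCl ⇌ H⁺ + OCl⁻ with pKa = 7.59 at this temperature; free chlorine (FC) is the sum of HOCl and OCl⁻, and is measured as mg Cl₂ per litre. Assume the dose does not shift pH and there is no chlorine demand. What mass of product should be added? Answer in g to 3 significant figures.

541 g

Volume: 37,900 US gal × 3.785 L/gal = 143,452 L.
[OCl⁻]/[HOCl] = 10^(pH − pKa) = 10^(7.47 − 7.59) = 0.7586; fraction as HOCl = 1/(1 + 0.7586) = 0.5686.
Free chlorine required for 1.71 ppm HOCl: 1.71 / 0.5686 = 3.007 ppm.
FC to add: 3.007 − 0.2 = 2.807 mg/L as Cl₂.
Cl₂ equivalent: 2.807 mg/L × 143,452 L = 402.7 g.
Product at 74.4% available Cl: 402.7 / 0.744 = 541.3 g.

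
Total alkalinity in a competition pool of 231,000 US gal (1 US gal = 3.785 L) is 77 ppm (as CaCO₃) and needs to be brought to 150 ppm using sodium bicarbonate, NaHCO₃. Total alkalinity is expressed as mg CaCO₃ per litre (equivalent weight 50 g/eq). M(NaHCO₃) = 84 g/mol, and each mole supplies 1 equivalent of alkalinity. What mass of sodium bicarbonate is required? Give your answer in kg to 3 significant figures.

Volume: 231,000 US gal × 3.785 L/gal = 874,335 L.
Alkalinity to add: (150 − 77) = 73 mg/L as CaCO₃ × 874,335 L = 63,830 g as CaCO₃.
Equivalents: 63,830 g ÷ 50 g/eq = 1277 eq.
NaHCO₃ supplies 1 eq per mole → 1277 mol.
Mass: 1277 mol × 84 g/mol = 107,200 g.

107 kg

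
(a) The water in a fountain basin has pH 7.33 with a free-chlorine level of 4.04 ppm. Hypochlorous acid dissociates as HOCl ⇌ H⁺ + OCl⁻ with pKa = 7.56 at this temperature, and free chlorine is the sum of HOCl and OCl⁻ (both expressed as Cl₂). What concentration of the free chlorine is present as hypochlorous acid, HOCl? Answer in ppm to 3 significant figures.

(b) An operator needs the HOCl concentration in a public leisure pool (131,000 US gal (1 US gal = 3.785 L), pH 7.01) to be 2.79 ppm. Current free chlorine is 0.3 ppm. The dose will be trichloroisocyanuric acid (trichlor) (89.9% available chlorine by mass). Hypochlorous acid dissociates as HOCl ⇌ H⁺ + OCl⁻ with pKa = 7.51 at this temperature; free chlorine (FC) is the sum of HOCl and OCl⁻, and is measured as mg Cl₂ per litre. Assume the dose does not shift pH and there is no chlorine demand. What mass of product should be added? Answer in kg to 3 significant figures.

(a) 2.54 ppm; (b) 1.86 kg

(a) [OCl⁻]/[HOCl] = 10^(pH − pKa) = 10^(7.33 − 7.56) = 10^-0.23 = 0.5888.
(a) Fraction as HOCl = 1 / (1 + 0.5888) = 0.6294.
(a) HOCl = 0.6294 × 4.04 ppm = 2.543 ppm.

(b) Volume: 131,000 US gal × 3.785 L/gal = 495,835 L.
(b) [OCl⁻]/[HOCl] = 10^(pH − pKa) = 10^(7.01 − 7.51) = 0.3162; fraction as HOCl = 1/(1 + 0.3162) = 0.7597.
(b) Free chlorine required for 2.79 ppm HOCl: 2.79 / 0.7597 = 3.672 ppm.
(b) FC to add: 3.672 − 0.3 = 3.372 mg/L as Cl₂.
(b) Cl₂ equivalent: 3.372 mg/L × 495,835 L = 1672 g.
(b) Product at 89.9% available Cl: 1672 / 0.899 = 1860 g.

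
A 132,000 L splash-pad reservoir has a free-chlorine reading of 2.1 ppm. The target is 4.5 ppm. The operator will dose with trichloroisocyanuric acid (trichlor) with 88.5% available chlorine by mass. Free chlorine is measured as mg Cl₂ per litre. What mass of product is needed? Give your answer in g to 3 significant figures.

358 g

Chlorine deficit: 4.5 − 2.1 = 2.4 ppm = 2.4 mg/L as Cl₂.
Cl₂ equivalent needed: 2.4 mg/L × 132,000 L = 316,800 mg = 316.8 g.
Product at 88.5% available chlorine: 316.8 / 0.885 = 358 g.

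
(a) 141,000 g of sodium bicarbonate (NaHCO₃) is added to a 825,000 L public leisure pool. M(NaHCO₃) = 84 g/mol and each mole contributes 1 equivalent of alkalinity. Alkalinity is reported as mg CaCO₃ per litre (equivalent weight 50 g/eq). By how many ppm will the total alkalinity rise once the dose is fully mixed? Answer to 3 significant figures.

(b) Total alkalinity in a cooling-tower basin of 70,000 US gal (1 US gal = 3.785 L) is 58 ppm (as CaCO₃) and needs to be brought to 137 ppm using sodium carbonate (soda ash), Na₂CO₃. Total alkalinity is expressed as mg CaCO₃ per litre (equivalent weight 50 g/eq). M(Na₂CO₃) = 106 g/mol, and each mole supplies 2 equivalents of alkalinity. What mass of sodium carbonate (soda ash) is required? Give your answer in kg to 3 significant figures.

(a) Moles of NaHCO₃: 141,000 g ÷ 84 g/mol = 1679 mol → 1679 eq of alkalinity.
(a) As CaCO₃: 1679 eq × 50 g/eq = 83,930 g.
(a) Rise: 83,930 g / 825,000 L × 1000 = 101.7 mg/L.

(b) Volume: 70,000 US gal × 3.785 L/gal = 264,950 L.
(b) Alkalinity to add: (137 − 58) = 79 mg/L as CaCO₃ × 264,950 L = 20,930 g as CaCO₃.
(b) Equivalents: 20,930 g ÷ 50 g/eq = 418.6 eq.
(b) Each mole of Na₂CO₃ supplies 2 eq, so 418.6 / 2 = 209.3 mol.
(b) Mass: 209.3 mol × 106 g/mol = 22,190 g.

(a) 102 ppm; (b) 22.2 kg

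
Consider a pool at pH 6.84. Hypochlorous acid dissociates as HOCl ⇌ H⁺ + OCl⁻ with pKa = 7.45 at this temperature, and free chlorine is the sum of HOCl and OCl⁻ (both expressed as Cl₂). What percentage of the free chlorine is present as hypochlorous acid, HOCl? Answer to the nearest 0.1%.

[OCl⁻]/[HOCl] = 10^(pH − pKa) = 10^(6.84 − 7.45) = 10^-0.61 = 0.2455.
Fraction as HOCl = 1 / (1 + 0.2455) = 0.8029.

80.3%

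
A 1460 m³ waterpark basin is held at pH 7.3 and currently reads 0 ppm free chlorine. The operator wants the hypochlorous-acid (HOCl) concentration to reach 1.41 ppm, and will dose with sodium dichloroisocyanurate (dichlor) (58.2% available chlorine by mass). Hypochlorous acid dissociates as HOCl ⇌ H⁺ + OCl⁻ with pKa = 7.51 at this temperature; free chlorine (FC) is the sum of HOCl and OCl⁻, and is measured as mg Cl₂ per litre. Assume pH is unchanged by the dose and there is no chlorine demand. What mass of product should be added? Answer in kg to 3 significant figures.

5.72 kg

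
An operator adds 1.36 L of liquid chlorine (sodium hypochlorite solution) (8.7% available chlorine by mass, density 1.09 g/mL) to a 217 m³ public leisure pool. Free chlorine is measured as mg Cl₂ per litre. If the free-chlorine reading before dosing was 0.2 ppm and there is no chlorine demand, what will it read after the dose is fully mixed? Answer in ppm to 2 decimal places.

0.79 ppm

Volume: 217 m³ = 217,000 L.
Mass of solution: 1.36 L × 1000 mL/L × 1.09 g/mL = 1482 g.
Available chlorine delivered: 1482 g × 0.087 = 129 g as Cl₂.
Concentration rise: 129 g / 217,000 L = 0.5943 mg/L = 0.59 ppm.
Final FC: 0.2 + 0.59 = 0.79 ppm.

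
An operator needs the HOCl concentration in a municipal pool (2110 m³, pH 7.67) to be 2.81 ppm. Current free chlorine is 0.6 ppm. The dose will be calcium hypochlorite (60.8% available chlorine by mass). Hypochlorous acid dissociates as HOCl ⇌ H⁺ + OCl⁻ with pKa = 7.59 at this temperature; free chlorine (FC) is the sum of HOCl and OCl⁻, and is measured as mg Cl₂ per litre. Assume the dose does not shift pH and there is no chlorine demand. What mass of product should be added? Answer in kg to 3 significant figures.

19.4 kg

Volume: 2110 m³ = 2,110,000 L.
[OCl⁻]/[HOCl] = 10^(pH − pKa) = 10^(7.67 − 7.59) = 1.202; fraction as HOCl = 1/(1 + 1.202) = 0.4541.
Free chlorine required for 2.81 ppm HOCl: 2.81 / 0.4541 = 6.188 ppm.
FC to add: 6.188 − 0.6 = 5.588 mg/L as Cl₂.
Cl₂ equivalent: 5.588 mg/L × 2,110,000 L = 11,790 g.
Product at 60.8% available Cl: 11,790 / 0.608 = 19,390 g.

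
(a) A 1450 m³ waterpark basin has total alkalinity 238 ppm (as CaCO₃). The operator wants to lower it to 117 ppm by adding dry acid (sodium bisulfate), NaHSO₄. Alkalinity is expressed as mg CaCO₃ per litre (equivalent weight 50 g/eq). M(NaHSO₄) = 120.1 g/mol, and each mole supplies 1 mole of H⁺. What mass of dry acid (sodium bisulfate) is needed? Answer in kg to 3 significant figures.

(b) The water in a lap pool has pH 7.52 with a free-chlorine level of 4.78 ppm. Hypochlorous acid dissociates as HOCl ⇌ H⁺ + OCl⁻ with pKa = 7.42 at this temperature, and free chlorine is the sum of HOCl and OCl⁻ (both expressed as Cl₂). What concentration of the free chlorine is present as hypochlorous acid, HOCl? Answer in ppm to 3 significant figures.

(a) 421 kg; (b) 2.12 ppm

(a) Volume: 1450 m³ = 1,450,000 L.
(a) Alkalinity to neutralize: (238 − 117) = 121 mg/L as CaCO₃ × 1,450,000 L = 175,400 g as CaCO₃.
(a) Equivalents of H⁺ required: 175,400 ÷ 50 g/eq = 3509 eq = 3509 mol NaHSO₄.
(a) Mass of NaHSO₄: 3509 × 120.1 = 421,400 g.

(b) [OCl⁻]/[HOCl] = 10^(pH − pKa) = 10^(7.52 − 7.42) = 10^0.10 = 1.259.
(b) Fraction as HOCl = 1 / (1 + 1.259) = 0.4427.
(b) HOCl = 0.4427 × 4.78 ppm = 2.116 ppm.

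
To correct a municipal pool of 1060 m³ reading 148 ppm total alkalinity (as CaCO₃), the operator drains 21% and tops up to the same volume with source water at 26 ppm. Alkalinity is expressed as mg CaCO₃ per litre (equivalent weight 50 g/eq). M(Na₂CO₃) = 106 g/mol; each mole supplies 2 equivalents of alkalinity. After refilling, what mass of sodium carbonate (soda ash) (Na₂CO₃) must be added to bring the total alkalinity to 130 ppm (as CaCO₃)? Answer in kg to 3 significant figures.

Volume: 1060 m³ = 1,060,000 L.
After draining 21% and refilling: 148 × 0.79 + 26 × 0.21 = 122.38 ppm.
Deficit to target: 130 − 122.38 = 7.62 mg/L.
As CaCO₃: 7.62 mg/L × 1,060,000 L = 8077 g; ÷ 50 g/eq ÷ 2 = 80.77 mol Na₂CO₃.
Mass: 80.77 × 106 = 8562 g.

8.56 kg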